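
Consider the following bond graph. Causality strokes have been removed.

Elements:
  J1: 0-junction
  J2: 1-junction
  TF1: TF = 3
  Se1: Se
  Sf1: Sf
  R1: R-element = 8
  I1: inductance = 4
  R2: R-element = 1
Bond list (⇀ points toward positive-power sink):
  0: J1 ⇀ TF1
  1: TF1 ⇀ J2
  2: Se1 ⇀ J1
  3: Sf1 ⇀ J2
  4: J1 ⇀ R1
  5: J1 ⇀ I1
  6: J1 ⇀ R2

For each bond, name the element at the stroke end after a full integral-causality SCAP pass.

bond 0 |TF1
bond 1 |J2
bond 2 |J1
bond 3 |Sf1
bond 4 |R1
bond 5 |I1
bond 6 |R2

β2 stroke at J1  (Se1: effort source, stroke at far end)
β3 stroke at Sf1  (source Sf1 imposes f)
β0 stroke at TF1  (J1: bond 2 brought effort, rest push out)
β4 stroke at R1  (J1: bond 2 brought effort, rest push out)
β5 stroke at I1  (J1: bond 2 brought effort, rest push out)
β6 stroke at R2  (J1 effort already set via bond 2)
β1 stroke at J2  (J2 flow already set via bond 3)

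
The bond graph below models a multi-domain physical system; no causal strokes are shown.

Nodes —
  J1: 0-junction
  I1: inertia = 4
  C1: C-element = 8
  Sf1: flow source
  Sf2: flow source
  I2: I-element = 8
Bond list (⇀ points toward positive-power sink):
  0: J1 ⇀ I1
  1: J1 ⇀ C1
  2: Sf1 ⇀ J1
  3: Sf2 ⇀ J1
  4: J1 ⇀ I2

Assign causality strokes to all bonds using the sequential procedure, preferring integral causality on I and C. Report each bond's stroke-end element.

bond 2 →Sf1  (Sf1 fixes flow; stroke at Sf1)
bond 3 →Sf2  (Sf2 fixes flow; stroke at Sf2)
bond 0 →I1  (I1: I, integral causality)
bond 1 →J1  (C1 integral (e out))
bond 4 →I2  (J1: bond 1 brought effort, rest push out)

bond 0 |I1
bond 1 |J1
bond 2 |Sf1
bond 3 |Sf2
bond 4 |I2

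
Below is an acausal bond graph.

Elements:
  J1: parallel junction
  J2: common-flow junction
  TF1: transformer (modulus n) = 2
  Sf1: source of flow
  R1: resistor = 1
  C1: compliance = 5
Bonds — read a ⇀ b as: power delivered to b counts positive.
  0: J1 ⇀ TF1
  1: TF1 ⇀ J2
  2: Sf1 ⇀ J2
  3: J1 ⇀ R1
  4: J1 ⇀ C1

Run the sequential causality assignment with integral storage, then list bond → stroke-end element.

#2 →Sf1  (source Sf1 imposes f)
#1 →J2  (common-f at J2 fixed by 2)
#0 →TF1  (TF TF1: opposite of bond 1)
#4 →J1  (C1 outputs effort q/C1)
#3 →R1  (J1 effort already set via bond 4)

#0 |TF1
#1 |J2
#2 |Sf1
#3 |R1
#4 |J1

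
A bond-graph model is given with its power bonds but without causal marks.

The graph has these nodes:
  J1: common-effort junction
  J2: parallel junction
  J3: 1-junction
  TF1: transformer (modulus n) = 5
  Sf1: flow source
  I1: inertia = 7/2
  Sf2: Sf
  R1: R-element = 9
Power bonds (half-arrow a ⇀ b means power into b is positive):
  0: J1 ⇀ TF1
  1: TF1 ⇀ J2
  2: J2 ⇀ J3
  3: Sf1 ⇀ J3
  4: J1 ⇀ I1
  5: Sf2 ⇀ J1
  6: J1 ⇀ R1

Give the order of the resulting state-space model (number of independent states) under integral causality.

1  (I1 all integral)

bond 3 →Sf1  (Sf1: flow source, stroke at near end)
bond 5 →Sf2  (Sf2 (Sf) sets flow on bond)
bond 2 →J3  (common-f at J3 fixed by 3)
bond 1 →J2  (only one effort-in slot at J2)
bond 0 →TF1  (TF1: transformer flips bond 1)
bond 4 →I1  (I1 integral (f out))
bond 6 →J1  (J1 needs exactly one e-in)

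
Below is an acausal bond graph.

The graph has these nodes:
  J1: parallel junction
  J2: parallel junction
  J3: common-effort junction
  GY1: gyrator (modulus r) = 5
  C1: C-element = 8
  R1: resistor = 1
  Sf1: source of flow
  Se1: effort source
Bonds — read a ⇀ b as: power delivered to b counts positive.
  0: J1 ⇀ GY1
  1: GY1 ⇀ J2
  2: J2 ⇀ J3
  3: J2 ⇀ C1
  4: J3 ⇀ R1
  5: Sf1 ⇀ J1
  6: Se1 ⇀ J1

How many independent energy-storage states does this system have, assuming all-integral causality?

1  (C1 all integral)

#5 |Sf1  (Sf1: flow source, stroke at near end)
#6 |J1  (Se1 fixes effort; stroke away)
#0 |GY1  (0-jn J1 has e-setter on 6)
#1 |GY1  (through GY1, causality inverts; strokes same side of GY1)
#3 |J2  (C1 integral (e out))
#2 |J3  (common-e at J2 fixed by 3)
#4 |R1  (J3 effort already set via bond 2)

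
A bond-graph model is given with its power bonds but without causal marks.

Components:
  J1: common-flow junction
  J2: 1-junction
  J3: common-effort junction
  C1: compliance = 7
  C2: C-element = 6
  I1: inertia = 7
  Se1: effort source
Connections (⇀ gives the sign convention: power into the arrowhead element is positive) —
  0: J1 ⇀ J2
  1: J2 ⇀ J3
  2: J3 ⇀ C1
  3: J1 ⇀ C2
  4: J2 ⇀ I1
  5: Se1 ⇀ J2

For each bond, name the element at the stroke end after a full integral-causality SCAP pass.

β5 stroke→J2  (source Se1 imposes e)
β2 stroke→J3  (prefer integral on C1)
β1 stroke→J2  (0-jn J3 has e-setter on 2)
β3 stroke→J1  (prefer integral on C2)
β0 stroke→J2  (J1: last free bond brings flow in)
β4 stroke→I1  (J2 needs exactly one f-in)

β0 stroke→J2
β1 stroke→J2
β2 stroke→J3
β3 stroke→J1
β4 stroke→I1
β5 stroke→J2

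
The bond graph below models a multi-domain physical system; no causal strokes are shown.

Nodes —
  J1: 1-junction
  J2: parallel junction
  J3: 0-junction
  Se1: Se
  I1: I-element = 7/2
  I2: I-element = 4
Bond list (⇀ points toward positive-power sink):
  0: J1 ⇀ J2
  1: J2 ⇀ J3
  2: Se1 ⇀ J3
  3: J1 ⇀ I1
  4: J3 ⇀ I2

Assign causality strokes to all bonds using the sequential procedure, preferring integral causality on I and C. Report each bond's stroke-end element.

#2 stroke→J3  (Se1 fixes effort; stroke away)
#1 stroke→J2  (common-e at J3 fixed by 2)
#4 stroke→I2  (common-e at J3 fixed by 2)
#0 stroke→J1  (common-e at J2 fixed by 1)
#3 stroke→I1  (J1 needs exactly one f-in)

bond 0 stroke→J1
bond 1 stroke→J2
bond 2 stroke→J3
bond 3 stroke→I1
bond 4 stroke→I2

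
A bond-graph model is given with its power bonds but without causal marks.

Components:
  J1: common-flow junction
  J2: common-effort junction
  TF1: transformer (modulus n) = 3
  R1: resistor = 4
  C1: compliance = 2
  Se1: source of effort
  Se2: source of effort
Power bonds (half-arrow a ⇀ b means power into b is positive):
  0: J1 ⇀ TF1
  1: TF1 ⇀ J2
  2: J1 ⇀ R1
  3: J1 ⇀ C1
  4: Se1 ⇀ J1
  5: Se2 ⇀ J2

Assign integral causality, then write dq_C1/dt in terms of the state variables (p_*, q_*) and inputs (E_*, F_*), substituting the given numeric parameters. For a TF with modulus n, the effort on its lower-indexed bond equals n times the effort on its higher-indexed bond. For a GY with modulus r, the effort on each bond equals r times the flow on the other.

#4 stroke at J1  (Se1 fixes effort; stroke away)
#5 stroke at J2  (source Se2 imposes e)
#1 stroke at TF1  (common-e at J2 fixed by 5)
#0 stroke at J1  (TF1 one-in-one-out from 1)
#3 stroke at J1  (prefer integral on C1)
#2 stroke at R1  (only one flow-in slot at J1)

dq_C1/dt = E_Se1/4 - 3*E_Se2/4 - q_C1/8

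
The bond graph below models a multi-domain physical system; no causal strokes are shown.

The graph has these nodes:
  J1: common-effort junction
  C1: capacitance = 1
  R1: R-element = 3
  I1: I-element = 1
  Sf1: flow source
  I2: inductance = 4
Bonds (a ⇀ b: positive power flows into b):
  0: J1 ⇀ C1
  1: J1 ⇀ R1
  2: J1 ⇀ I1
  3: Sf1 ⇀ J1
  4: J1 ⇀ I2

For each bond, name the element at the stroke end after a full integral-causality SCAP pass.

β0 stroke at J1
β1 stroke at R1
β2 stroke at I1
β3 stroke at Sf1
β4 stroke at I2

b3 stroke→Sf1  (Sf1 fixes flow; stroke at Sf1)
b0 stroke→J1  (prefer integral on C1)
b1 stroke→R1  (J1 effort already set via bond 0)
b2 stroke→I1  (J1: bond 0 brought effort, rest push out)
b4 stroke→I2  (common-e at J1 fixed by 0)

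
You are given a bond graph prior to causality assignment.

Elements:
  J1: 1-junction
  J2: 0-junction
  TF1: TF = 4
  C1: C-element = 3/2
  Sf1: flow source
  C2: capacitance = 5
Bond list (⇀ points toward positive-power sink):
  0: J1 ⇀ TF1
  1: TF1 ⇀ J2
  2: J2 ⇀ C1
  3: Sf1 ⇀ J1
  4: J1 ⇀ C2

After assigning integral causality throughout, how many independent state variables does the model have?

2  (C1, C2 all integral)

b3 stroke→Sf1  (Sf1 fixes flow; stroke at Sf1)
b0 stroke→J1  (J1: bond 3 brought flow, rest push out)
b4 stroke→J1  (common-f at J1 fixed by 3)
b1 stroke→TF1  (TF1: transformer flips bond 0)
b2 stroke→J2  (J2: last free bond brings effort in)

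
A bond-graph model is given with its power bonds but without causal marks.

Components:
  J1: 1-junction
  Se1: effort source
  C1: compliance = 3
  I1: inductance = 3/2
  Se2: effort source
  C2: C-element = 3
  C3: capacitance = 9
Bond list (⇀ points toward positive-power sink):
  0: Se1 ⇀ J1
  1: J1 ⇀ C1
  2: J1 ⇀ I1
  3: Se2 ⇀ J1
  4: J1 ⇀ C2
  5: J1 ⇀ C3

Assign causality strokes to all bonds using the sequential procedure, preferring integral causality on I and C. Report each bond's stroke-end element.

#0 |J1
#1 |J1
#2 |I1
#3 |J1
#4 |J1
#5 |J1

bond 0 →J1  (Se1 fixes effort; stroke away)
bond 3 →J1  (Se2 (Se) sets effort on bond)
bond 1 →J1  (prefer integral on C1)
bond 2 →I1  (prefer integral on I1)
bond 4 →J1  (J1 flow already set via bond 2)
bond 5 →J1  (common-f at J1 fixed by 2)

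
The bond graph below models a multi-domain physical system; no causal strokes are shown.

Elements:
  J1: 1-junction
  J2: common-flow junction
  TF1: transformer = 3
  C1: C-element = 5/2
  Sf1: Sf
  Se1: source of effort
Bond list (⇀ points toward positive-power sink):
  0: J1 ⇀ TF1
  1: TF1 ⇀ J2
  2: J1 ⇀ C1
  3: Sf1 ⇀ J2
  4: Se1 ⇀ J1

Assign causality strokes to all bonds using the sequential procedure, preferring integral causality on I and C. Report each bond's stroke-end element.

b0 →TF1
b1 →J2
b2 →J1
b3 →Sf1
b4 →J1

bond 3 stroke→Sf1  (source Sf1 imposes f)
bond 4 stroke→J1  (Se1 (Se) sets effort on bond)
bond 1 stroke→J2  (common-f at J2 fixed by 3)
bond 0 stroke→TF1  (TF1: transformer flips bond 1)
bond 2 stroke→J1  (1-jn J1 has f-setter on 0)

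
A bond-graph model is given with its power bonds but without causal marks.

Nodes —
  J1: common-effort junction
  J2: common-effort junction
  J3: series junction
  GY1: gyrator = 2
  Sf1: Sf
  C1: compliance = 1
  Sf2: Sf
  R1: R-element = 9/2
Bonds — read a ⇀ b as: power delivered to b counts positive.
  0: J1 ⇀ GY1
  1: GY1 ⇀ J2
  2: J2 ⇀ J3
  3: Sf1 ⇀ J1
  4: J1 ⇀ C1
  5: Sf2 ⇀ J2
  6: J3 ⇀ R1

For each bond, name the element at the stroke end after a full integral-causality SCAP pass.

β3 |Sf1  (Sf1: flow source, stroke at near end)
β5 |Sf2  (Sf2 (Sf) sets flow on bond)
β4 |J1  (prefer integral on C1)
β0 |GY1  (common-e at J1 fixed by 4)
β1 |GY1  (GY GY1: same side as bond 0)
β2 |J2  (only one effort-in slot at J2)
β6 |J3  (common-f at J3 fixed by 2)

bond 0 →GY1
bond 1 →GY1
bond 2 →J2
bond 3 →Sf1
bond 4 →J1
bond 5 →Sf2
bond 6 →J3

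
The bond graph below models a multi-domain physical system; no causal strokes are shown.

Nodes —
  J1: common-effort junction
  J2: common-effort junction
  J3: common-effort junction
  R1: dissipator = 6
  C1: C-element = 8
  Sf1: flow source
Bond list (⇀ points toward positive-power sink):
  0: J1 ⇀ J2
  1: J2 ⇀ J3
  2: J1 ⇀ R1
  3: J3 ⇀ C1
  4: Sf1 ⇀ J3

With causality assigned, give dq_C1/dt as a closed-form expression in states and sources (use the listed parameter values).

dq_C1/dt = F_Sf1 - q_C1/48

bond 4 stroke→Sf1  (source Sf1 imposes f)
bond 3 stroke→J3  (C1: C, integral causality)
bond 1 stroke→J2  (J3 effort already set via bond 3)
bond 0 stroke→J1  (common-e at J2 fixed by 1)
bond 2 stroke→R1  (J1: bond 0 brought effort, rest push out)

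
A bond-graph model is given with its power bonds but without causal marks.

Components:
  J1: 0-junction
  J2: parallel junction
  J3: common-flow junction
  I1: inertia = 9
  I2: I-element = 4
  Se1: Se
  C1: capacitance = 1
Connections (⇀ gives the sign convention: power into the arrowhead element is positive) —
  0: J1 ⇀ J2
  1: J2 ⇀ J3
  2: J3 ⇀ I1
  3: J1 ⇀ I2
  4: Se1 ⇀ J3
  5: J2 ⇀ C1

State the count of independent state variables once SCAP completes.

3  (C1, I1, I2 all integral)

b4 stroke at J3  (source Se1 imposes e)
b2 stroke at I1  (I1: I, integral causality)
b1 stroke at J3  (J3 flow already set via bond 2)
b3 stroke at I2  (I2 outputs flow p/I2)
b0 stroke at J1  (J1 needs exactly one e-in)
b5 stroke at J2  (J2 needs exactly one e-in)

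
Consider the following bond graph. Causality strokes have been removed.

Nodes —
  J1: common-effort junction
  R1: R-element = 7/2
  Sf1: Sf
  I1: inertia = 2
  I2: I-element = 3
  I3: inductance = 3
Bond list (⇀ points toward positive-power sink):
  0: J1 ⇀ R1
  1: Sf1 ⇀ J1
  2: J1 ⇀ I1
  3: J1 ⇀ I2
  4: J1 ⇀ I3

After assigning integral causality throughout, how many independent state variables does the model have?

b1 →Sf1  (Sf1: flow source, stroke at near end)
b2 →I1  (I1 integral (f out))
b3 →I2  (prefer integral on I2)
b4 →I3  (I3 outputs flow p/I3)
b0 →J1  (J1 needs exactly one e-in)

3  (I1, I2, I3 all integral)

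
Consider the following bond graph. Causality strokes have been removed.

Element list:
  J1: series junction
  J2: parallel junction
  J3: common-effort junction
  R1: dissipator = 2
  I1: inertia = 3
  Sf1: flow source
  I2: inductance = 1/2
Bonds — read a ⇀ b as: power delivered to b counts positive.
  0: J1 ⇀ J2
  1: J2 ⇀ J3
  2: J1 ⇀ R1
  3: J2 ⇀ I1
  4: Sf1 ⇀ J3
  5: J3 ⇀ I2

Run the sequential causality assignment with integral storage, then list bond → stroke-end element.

β4 |Sf1  (Sf1 (Sf) sets flow on bond)
β3 |I1  (I1: I, integral causality)
β5 |I2  (I2 integral (f out))
β1 |J3  (closing 0-jn rule on J3)
β0 |J2  (J2: last free bond brings effort in)
β2 |J1  (J1 flow already set via bond 0)

bond 0 →J2
bond 1 →J3
bond 2 →J1
bond 3 →I1
bond 4 →Sf1
bond 5 →I2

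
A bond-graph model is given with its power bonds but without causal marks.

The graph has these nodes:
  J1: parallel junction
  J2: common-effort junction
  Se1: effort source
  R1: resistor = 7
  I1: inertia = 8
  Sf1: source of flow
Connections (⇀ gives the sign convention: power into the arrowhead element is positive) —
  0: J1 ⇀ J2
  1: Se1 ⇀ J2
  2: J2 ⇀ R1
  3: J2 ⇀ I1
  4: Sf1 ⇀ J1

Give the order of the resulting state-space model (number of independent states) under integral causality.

#1 →J2  (Se1 (Se) sets effort on bond)
#4 →Sf1  (Sf1 (Sf) sets flow on bond)
#0 →J1  (closing 0-jn rule on J1)
#2 →R1  (J2 effort already set via bond 1)
#3 →I1  (0-jn J2 has e-setter on 1)

1  (I1 all integral)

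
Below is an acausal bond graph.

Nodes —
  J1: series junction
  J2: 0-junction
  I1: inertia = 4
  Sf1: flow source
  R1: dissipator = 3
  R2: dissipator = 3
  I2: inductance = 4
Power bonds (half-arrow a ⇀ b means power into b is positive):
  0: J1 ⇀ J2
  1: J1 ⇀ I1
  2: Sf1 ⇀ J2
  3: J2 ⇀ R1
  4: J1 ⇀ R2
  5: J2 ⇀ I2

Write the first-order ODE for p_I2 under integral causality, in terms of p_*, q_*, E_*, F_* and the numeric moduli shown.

bond 2 stroke→Sf1  (source Sf1 imposes f)
bond 1 stroke→I1  (I1 integral (f out))
bond 0 stroke→J1  (J1: bond 1 brought flow, rest push out)
bond 4 stroke→J1  (1-jn J1 has f-setter on 1)
bond 5 stroke→I2  (prefer integral on I2)
bond 3 stroke→J2  (J2 needs exactly one e-in)

dp_I2/dt = 3*F_Sf1 + 3*p_I1/4 - 3*p_I2/4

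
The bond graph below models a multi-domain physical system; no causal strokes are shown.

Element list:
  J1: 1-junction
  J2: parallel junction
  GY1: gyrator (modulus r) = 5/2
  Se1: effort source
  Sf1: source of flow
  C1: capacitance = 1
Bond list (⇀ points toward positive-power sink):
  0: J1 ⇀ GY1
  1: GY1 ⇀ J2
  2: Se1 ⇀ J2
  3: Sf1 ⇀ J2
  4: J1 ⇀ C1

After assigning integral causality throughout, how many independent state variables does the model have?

1  (C1 all integral)

#2 →J2  (Se1 (Se) sets effort on bond)
#3 →Sf1  (source Sf1 imposes f)
#1 →GY1  (J2: bond 2 brought effort, rest push out)
#0 →GY1  (GY1: gyrator matches bond 1)
#4 →J1  (J1 flow already set via bond 0)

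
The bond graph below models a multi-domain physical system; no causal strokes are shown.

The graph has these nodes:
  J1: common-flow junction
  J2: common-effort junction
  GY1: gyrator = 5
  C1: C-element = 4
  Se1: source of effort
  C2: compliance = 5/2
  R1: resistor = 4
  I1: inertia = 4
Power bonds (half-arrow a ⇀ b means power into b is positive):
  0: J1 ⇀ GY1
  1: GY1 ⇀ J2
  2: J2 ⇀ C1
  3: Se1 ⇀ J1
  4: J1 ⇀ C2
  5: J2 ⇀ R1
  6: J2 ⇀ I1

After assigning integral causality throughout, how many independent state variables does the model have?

b3 |J1  (Se1 (Se) sets effort on bond)
b2 |J2  (C1 outputs effort q/C1)
b1 |GY1  (J2: bond 2 brought effort, rest push out)
b5 |R1  (J2 effort already set via bond 2)
b6 |I1  (common-e at J2 fixed by 2)
b0 |GY1  (through GY1, causality inverts; strokes same side of GY1)
b4 |J1  (common-f at J1 fixed by 0)

3  (C1, C2, I1 all integral)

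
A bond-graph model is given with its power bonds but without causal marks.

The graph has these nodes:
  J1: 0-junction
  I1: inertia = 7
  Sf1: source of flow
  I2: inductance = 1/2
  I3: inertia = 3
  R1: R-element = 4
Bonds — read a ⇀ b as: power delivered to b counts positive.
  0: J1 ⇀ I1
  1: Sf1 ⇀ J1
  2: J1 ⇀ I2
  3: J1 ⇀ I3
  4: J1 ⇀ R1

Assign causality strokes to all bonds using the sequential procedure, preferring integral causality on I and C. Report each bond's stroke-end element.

b0 stroke at I1
b1 stroke at Sf1
b2 stroke at I2
b3 stroke at I3
b4 stroke at J1

bond 1 stroke→Sf1  (Sf1 fixes flow; stroke at Sf1)
bond 0 stroke→I1  (I1 integral (f out))
bond 2 stroke→I2  (prefer integral on I2)
bond 3 stroke→I3  (I3: I, integral causality)
bond 4 stroke→J1  (J1: last free bond brings effort in)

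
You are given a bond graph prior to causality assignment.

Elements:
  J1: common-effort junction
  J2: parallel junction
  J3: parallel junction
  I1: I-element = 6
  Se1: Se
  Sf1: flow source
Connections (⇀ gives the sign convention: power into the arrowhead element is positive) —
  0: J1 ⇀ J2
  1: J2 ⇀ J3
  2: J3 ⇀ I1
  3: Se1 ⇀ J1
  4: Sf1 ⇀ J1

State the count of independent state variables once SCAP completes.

bond 3 |J1  (Se1: effort source, stroke at far end)
bond 4 |Sf1  (Sf1 fixes flow; stroke at Sf1)
bond 0 |J2  (0-jn J1 has e-setter on 3)
bond 1 |J3  (0-jn J2 has e-setter on 0)
bond 2 |I1  (J3 effort already set via bond 1)

1  (I1 all integral)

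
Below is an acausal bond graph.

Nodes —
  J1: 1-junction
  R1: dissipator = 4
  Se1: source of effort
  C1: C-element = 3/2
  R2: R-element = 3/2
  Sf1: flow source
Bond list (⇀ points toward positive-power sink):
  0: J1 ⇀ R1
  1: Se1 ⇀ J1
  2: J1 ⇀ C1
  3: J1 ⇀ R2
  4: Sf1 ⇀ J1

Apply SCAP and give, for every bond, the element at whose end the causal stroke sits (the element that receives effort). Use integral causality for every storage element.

β0 →J1
β1 →J1
β2 →J1
β3 →J1
β4 →Sf1

β1 stroke→J1  (Se1: effort source, stroke at far end)
β4 stroke→Sf1  (Sf1 (Sf) sets flow on bond)
β0 stroke→J1  (J1: bond 4 brought flow, rest push out)
β2 stroke→J1  (common-f at J1 fixed by 4)
β3 stroke→J1  (common-f at J1 fixed by 4)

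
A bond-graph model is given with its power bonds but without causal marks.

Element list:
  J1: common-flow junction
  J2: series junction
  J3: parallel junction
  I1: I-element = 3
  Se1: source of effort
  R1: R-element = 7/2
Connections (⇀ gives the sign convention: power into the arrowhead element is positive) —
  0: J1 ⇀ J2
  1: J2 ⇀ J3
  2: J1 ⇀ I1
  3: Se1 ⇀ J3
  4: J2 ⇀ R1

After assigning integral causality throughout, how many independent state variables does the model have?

1  (I1 all integral)

#3 stroke→J3  (Se1: effort source, stroke at far end)
#1 stroke→J2  (common-e at J3 fixed by 3)
#2 stroke→I1  (I1 integral (f out))
#0 stroke→J1  (J1 flow already set via bond 2)
#4 stroke→J2  (J2: bond 0 brought flow, rest push out)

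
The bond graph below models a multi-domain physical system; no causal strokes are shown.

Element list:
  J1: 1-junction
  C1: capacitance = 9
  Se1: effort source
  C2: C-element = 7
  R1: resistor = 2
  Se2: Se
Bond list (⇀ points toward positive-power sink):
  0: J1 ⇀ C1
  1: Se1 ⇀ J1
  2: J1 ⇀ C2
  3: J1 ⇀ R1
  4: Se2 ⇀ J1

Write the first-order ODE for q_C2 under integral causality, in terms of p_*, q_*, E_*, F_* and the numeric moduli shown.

dq_C2/dt = E_Se1/2 + E_Se2/2 - q_C1/18 - q_C2/14

#1 |J1  (Se1 (Se) sets effort on bond)
#4 |J1  (Se2: effort source, stroke at far end)
#0 |J1  (prefer integral on C1)
#2 |J1  (C2 outputs effort q/C2)
#3 |R1  (J1: last free bond brings flow in)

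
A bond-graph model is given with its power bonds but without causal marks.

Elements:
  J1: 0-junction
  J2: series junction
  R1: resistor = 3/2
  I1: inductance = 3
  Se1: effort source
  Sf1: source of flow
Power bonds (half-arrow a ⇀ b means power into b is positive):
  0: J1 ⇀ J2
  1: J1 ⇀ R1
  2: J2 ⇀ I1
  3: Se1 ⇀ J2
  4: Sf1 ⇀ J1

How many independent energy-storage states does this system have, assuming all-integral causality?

1  (I1 all integral)

b3 |J2  (Se1 fixes effort; stroke away)
b4 |Sf1  (Sf1 (Sf) sets flow on bond)
b2 |I1  (I1 integral (f out))
b0 |J2  (J2 flow already set via bond 2)
b1 |J1  (J1 needs exactly one e-in)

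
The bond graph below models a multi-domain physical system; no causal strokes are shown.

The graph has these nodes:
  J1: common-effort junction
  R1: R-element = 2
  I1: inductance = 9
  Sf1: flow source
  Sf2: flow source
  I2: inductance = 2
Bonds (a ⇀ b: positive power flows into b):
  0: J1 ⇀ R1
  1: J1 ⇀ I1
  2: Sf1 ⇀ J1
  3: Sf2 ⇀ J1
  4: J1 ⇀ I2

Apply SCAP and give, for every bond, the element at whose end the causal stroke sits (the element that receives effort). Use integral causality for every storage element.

bond 2 |Sf1  (source Sf1 imposes f)
bond 3 |Sf2  (Sf2 fixes flow; stroke at Sf2)
bond 1 |I1  (I1 outputs flow p/I1)
bond 4 |I2  (I2: I, integral causality)
bond 0 |J1  (only one effort-in slot at J1)

bond 0 →J1
bond 1 →I1
bond 2 →Sf1
bond 3 →Sf2
bond 4 →I2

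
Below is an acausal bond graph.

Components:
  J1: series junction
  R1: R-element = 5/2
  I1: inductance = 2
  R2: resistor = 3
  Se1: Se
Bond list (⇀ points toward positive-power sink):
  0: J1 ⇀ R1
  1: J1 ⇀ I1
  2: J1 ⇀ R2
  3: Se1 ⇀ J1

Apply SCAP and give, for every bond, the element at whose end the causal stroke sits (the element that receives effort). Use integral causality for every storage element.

bond 3 stroke at J1  (Se1 (Se) sets effort on bond)
bond 1 stroke at I1  (I1 integral (f out))
bond 0 stroke at J1  (J1: bond 1 brought flow, rest push out)
bond 2 stroke at J1  (J1: bond 1 brought flow, rest push out)

b0 stroke at J1
b1 stroke at I1
b2 stroke at J1
b3 stroke at J1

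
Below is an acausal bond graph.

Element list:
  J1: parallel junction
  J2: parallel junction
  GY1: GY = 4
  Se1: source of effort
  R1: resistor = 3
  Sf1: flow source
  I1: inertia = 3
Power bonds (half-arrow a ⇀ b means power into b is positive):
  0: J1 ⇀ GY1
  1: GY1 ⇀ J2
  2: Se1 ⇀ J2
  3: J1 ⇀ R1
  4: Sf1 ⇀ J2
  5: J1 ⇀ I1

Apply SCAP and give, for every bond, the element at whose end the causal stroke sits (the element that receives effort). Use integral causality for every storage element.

#0 stroke→GY1
#1 stroke→GY1
#2 stroke→J2
#3 stroke→J1
#4 stroke→Sf1
#5 stroke→I1

#2 stroke→J2  (Se1: effort source, stroke at far end)
#4 stroke→Sf1  (source Sf1 imposes f)
#1 stroke→GY1  (common-e at J2 fixed by 2)
#0 stroke→GY1  (GY1: gyrator matches bond 1)
#5 stroke→I1  (I1: I, integral causality)
#3 stroke→J1  (J1: last free bond brings effort in)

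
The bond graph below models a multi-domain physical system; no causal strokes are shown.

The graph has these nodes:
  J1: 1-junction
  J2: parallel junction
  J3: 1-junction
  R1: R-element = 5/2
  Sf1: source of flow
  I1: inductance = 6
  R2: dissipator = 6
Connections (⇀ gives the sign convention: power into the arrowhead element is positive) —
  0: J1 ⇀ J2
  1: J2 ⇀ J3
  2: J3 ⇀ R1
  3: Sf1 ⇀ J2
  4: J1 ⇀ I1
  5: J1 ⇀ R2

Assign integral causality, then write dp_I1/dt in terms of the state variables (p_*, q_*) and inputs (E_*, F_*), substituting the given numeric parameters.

b3 |Sf1  (Sf1: flow source, stroke at near end)
b4 |I1  (I1 integral (f out))
b0 |J1  (1-jn J1 has f-setter on 4)
b5 |J1  (J1: bond 4 brought flow, rest push out)
b1 |J2  (closing 0-jn rule on J2)
b2 |J3  (1-jn J3 has f-setter on 1)

dp_I1/dt = -5*F_Sf1/2 - 17*p_I1/12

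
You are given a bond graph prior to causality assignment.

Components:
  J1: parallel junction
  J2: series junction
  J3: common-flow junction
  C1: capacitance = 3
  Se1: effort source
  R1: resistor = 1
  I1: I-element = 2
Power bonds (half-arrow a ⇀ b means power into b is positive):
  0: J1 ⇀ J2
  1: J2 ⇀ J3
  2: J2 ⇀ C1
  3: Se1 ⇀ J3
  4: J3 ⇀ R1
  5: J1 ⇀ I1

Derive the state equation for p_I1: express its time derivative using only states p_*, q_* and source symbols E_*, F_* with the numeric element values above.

#3 →J3  (source Se1 imposes e)
#2 →J2  (C1 integral (e out))
#5 →I1  (I1 integral (f out))
#0 →J1  (closing 0-jn rule on J1)
#1 →J2  (J2: bond 0 brought flow, rest push out)
#4 →J3  (1-jn J3 has f-setter on 1)

dp_I1/dt = -E_Se1 - p_I1/2 + q_C1/3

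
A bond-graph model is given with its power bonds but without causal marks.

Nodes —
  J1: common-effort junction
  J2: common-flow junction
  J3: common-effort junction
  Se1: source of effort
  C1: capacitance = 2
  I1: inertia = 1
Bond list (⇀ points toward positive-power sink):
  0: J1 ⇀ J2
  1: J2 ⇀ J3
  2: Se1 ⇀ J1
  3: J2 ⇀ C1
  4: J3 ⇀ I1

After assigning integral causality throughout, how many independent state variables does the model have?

2  (C1, I1 all integral)

β2 →J1  (Se1 (Se) sets effort on bond)
β0 →J2  (common-e at J1 fixed by 2)
β3 →J2  (C1 outputs effort q/C1)
β1 →J3  (J2 needs exactly one f-in)
β4 →I1  (common-e at J3 fixed by 1)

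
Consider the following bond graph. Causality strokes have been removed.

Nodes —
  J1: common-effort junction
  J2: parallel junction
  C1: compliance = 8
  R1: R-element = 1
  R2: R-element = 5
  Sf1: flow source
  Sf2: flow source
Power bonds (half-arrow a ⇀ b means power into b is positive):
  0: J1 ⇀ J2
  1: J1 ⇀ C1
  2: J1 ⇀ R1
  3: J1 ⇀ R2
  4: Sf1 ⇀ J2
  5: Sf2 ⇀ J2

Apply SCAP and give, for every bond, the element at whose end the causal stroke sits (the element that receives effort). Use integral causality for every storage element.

#0 stroke→J2
#1 stroke→J1
#2 stroke→R1
#3 stroke→R2
#4 stroke→Sf1
#5 stroke→Sf2

bond 4 →Sf1  (Sf1 (Sf) sets flow on bond)
bond 5 →Sf2  (source Sf2 imposes f)
bond 0 →J2  (closing 0-jn rule on J2)
bond 1 →J1  (C1: C, integral causality)
bond 2 →R1  (J1 effort already set via bond 1)
bond 3 →R2  (J1 effort already set via bond 1)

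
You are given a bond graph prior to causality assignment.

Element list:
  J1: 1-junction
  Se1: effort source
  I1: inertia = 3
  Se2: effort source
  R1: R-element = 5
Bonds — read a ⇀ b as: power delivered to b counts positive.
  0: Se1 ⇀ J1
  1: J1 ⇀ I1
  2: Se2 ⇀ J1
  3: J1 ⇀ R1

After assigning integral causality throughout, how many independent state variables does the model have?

β0 |J1  (Se1 fixes effort; stroke away)
β2 |J1  (source Se2 imposes e)
β1 |I1  (I1 integral (f out))
β3 |J1  (1-jn J1 has f-setter on 1)

1  (I1 all integral)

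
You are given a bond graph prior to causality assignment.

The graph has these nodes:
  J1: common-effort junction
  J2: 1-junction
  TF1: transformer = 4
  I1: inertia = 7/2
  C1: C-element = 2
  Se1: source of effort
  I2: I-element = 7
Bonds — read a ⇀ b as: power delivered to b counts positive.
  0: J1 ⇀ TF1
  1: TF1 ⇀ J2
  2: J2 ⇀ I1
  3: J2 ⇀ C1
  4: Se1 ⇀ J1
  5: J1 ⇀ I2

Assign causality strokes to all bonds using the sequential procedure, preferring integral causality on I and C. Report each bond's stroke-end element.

bond 4 →J1  (Se1 fixes effort; stroke away)
bond 0 →TF1  (common-e at J1 fixed by 4)
bond 5 →I2  (common-e at J1 fixed by 4)
bond 1 →J2  (TF1: transformer flips bond 0)
bond 2 →I1  (prefer integral on I1)
bond 3 →J2  (J2 flow already set via bond 2)

b0 stroke at TF1
b1 stroke at J2
b2 stroke at I1
b3 stroke at J2
b4 stroke at J1
b5 stroke at I2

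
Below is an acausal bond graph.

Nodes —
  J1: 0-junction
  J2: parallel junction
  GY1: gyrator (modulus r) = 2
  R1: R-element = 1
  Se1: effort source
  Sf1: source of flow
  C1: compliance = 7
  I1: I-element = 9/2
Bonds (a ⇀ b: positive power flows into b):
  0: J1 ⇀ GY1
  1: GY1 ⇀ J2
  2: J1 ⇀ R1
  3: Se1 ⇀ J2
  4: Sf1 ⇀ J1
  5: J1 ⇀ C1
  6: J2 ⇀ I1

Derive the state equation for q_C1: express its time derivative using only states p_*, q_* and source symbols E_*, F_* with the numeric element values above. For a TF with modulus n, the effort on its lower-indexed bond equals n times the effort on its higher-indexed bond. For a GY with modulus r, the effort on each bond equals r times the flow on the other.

dq_C1/dt = -E_Se1/2 + F_Sf1 - q_C1/7

β3 stroke→J2  (Se1 fixes effort; stroke away)
β4 stroke→Sf1  (Sf1 (Sf) sets flow on bond)
β1 stroke→GY1  (0-jn J2 has e-setter on 3)
β6 stroke→I1  (0-jn J2 has e-setter on 3)
β0 stroke→GY1  (through GY1, causality inverts; strokes same side of GY1)
β5 stroke→J1  (C1: C, integral causality)
β2 stroke→R1  (J1 effort already set via bond 5)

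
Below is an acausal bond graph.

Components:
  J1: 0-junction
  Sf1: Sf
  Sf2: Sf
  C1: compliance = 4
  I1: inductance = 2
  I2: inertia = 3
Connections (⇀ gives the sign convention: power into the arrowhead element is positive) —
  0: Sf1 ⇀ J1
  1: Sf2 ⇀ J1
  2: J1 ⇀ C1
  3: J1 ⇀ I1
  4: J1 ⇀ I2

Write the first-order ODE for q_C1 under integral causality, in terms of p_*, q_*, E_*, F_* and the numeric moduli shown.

#0 stroke at Sf1  (Sf1 fixes flow; stroke at Sf1)
#1 stroke at Sf2  (Sf2: flow source, stroke at near end)
#2 stroke at J1  (prefer integral on C1)
#3 stroke at I1  (J1: bond 2 brought effort, rest push out)
#4 stroke at I2  (0-jn J1 has e-setter on 2)

dq_C1/dt = F_Sf1 + F_Sf2 - p_I1/2 - p_I2/3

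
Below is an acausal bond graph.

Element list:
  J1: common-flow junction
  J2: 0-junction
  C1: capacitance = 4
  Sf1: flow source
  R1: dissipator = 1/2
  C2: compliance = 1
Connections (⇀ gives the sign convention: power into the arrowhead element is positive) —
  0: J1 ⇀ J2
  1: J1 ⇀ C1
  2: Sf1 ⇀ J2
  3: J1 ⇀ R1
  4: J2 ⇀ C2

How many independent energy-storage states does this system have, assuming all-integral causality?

β2 stroke→Sf1  (Sf1 fixes flow; stroke at Sf1)
β1 stroke→J1  (C1 outputs effort q/C1)
β4 stroke→J2  (C2: C, integral causality)
β0 stroke→J1  (J2: bond 4 brought effort, rest push out)
β3 stroke→R1  (J1: last free bond brings flow in)

2  (C1, C2 all integral)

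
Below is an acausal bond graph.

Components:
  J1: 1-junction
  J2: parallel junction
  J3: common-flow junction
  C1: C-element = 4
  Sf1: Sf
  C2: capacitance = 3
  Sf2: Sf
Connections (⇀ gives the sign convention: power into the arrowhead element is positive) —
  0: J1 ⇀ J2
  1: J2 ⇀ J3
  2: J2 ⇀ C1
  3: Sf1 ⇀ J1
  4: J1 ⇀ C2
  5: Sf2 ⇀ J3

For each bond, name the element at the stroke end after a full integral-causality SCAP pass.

#0 stroke→J1
#1 stroke→J3
#2 stroke→J2
#3 stroke→Sf1
#4 stroke→J1
#5 stroke→Sf2

b3 stroke at Sf1  (Sf1 fixes flow; stroke at Sf1)
b5 stroke at Sf2  (Sf2: flow source, stroke at near end)
b0 stroke at J1  (common-f at J1 fixed by 3)
b4 stroke at J1  (J1: bond 3 brought flow, rest push out)
b1 stroke at J3  (J3: bond 5 brought flow, rest push out)
b2 stroke at J2  (J2: last free bond brings effort in)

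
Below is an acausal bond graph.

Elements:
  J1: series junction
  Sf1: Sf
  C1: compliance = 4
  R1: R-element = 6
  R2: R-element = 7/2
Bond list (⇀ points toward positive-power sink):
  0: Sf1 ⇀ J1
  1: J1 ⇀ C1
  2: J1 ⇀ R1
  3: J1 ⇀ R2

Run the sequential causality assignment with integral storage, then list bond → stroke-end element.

#0 →Sf1  (Sf1 fixes flow; stroke at Sf1)
#1 →J1  (common-f at J1 fixed by 0)
#2 →J1  (common-f at J1 fixed by 0)
#3 →J1  (J1: bond 0 brought flow, rest push out)

bond 0 |Sf1
bond 1 |J1
bond 2 |J1
bond 3 |J1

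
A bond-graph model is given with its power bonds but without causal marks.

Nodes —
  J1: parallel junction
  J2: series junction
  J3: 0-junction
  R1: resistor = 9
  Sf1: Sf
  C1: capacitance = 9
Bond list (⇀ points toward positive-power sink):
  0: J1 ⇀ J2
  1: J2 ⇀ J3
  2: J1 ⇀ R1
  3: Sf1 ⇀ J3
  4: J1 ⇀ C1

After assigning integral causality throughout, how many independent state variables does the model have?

bond 3 |Sf1  (Sf1 fixes flow; stroke at Sf1)
bond 1 |J3  (J3 needs exactly one e-in)
bond 0 |J2  (common-f at J2 fixed by 1)
bond 4 |J1  (C1 outputs effort q/C1)
bond 2 |R1  (J1 effort already set via bond 4)

1  (C1 all integral)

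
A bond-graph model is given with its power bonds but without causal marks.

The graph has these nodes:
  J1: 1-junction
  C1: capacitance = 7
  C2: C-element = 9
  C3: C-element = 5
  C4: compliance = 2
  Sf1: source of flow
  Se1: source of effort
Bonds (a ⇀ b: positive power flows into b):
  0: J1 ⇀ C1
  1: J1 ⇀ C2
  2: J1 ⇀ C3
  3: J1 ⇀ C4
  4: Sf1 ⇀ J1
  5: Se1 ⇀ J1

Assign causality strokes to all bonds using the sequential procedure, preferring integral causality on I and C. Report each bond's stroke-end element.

bond 0 stroke at J1
bond 1 stroke at J1
bond 2 stroke at J1
bond 3 stroke at J1
bond 4 stroke at Sf1
bond 5 stroke at J1

β4 |Sf1  (Sf1 (Sf) sets flow on bond)
β5 |J1  (Se1 (Se) sets effort on bond)
β0 |J1  (common-f at J1 fixed by 4)
β1 |J1  (J1 flow already set via bond 4)
β2 |J1  (J1 flow already set via bond 4)
β3 |J1  (J1 flow already set via bond 4)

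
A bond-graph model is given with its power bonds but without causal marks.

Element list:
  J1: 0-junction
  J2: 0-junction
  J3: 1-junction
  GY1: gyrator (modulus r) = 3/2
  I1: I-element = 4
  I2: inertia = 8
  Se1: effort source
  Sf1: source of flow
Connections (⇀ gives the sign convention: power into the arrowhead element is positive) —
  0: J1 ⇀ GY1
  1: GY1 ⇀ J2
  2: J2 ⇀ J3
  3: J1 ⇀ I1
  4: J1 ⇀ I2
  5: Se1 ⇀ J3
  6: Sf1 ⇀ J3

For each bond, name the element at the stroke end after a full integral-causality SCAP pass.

b5 stroke→J3  (Se1: effort source, stroke at far end)
b6 stroke→Sf1  (Sf1: flow source, stroke at near end)
b2 stroke→J3  (1-jn J3 has f-setter on 6)
b1 stroke→J2  (closing 0-jn rule on J2)
b0 stroke→J1  (through GY1, causality inverts; strokes same side of GY1)
b3 stroke→I1  (common-e at J1 fixed by 0)
b4 stroke→I2  (common-e at J1 fixed by 0)

β0 →J1
β1 →J2
β2 →J3
β3 →I1
β4 →I2
β5 →J3
β6 →Sf1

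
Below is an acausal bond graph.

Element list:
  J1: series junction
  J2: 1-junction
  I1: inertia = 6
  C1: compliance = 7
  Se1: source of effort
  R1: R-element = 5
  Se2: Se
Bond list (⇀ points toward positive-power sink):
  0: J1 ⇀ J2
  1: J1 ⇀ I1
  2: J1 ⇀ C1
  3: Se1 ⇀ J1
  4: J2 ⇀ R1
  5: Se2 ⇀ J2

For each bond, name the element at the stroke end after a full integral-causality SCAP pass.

bond 0 stroke at J1
bond 1 stroke at I1
bond 2 stroke at J1
bond 3 stroke at J1
bond 4 stroke at J2
bond 5 stroke at J2

bond 3 stroke→J1  (source Se1 imposes e)
bond 5 stroke→J2  (source Se2 imposes e)
bond 1 stroke→I1  (I1: I, integral causality)
bond 0 stroke→J1  (J1: bond 1 brought flow, rest push out)
bond 2 stroke→J1  (common-f at J1 fixed by 1)
bond 4 stroke→J2  (J2 flow already set via bond 0)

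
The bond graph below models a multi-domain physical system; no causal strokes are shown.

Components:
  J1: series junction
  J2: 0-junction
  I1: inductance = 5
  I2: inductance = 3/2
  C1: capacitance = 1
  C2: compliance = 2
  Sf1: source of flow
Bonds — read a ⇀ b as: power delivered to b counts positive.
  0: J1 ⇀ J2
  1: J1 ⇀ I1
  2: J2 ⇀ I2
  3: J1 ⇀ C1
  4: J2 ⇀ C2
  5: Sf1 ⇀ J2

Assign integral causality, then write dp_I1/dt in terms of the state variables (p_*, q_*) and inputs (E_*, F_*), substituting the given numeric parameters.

dp_I1/dt = -q_C1 - q_C2/2

#5 stroke→Sf1  (Sf1 fixes flow; stroke at Sf1)
#1 stroke→I1  (I1: I, integral causality)
#0 stroke→J1  (J1: bond 1 brought flow, rest push out)
#3 stroke→J1  (1-jn J1 has f-setter on 1)
#2 stroke→I2  (I2 integral (f out))
#4 stroke→J2  (J2 needs exactly one e-in)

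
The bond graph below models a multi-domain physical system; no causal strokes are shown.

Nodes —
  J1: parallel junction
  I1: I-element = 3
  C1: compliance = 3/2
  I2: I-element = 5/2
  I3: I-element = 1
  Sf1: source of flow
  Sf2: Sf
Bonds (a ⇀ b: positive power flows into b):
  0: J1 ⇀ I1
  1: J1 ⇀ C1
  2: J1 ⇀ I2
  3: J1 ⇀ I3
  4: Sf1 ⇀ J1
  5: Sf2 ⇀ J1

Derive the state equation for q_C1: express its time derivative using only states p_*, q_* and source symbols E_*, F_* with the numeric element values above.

#4 |Sf1  (source Sf1 imposes f)
#5 |Sf2  (Sf2: flow source, stroke at near end)
#0 |I1  (I1 integral (f out))
#1 |J1  (C1: C, integral causality)
#2 |I2  (common-e at J1 fixed by 1)
#3 |I3  (J1: bond 1 brought effort, rest push out)

dq_C1/dt = F_Sf1 + F_Sf2 - p_I1/3 - 2*p_I2/5 - p_I3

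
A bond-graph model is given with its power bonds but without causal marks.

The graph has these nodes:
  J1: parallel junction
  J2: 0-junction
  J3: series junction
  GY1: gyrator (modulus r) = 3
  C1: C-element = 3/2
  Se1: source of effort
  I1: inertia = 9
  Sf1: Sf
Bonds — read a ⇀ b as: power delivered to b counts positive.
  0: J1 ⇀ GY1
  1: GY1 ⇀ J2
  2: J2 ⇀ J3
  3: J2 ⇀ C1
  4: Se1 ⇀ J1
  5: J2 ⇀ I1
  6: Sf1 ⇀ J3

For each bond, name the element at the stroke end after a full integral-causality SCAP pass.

β0 stroke→GY1
β1 stroke→GY1
β2 stroke→J3
β3 stroke→J2
β4 stroke→J1
β5 stroke→I1
β6 stroke→Sf1

β4 |J1  (Se1 fixes effort; stroke away)
β6 |Sf1  (Sf1: flow source, stroke at near end)
β0 |GY1  (0-jn J1 has e-setter on 4)
β2 |J3  (J3 flow already set via bond 6)
β1 |GY1  (through GY1, causality inverts; strokes same side of GY1)
β3 |J2  (prefer integral on C1)
β5 |I1  (J2: bond 3 brought effort, rest push out)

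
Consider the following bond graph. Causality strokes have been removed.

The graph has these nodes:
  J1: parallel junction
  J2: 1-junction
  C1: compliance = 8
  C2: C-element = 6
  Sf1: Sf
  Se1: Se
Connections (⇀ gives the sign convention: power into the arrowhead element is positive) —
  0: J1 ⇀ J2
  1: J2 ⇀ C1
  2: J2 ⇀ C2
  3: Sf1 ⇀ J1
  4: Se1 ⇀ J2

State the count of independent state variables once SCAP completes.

2  (C1, C2 all integral)

bond 3 stroke at Sf1  (Sf1 fixes flow; stroke at Sf1)
bond 4 stroke at J2  (Se1 fixes effort; stroke away)
bond 0 stroke at J1  (closing 0-jn rule on J1)
bond 1 stroke at J2  (1-jn J2 has f-setter on 0)
bond 2 stroke at J2  (1-jn J2 has f-setter on 0)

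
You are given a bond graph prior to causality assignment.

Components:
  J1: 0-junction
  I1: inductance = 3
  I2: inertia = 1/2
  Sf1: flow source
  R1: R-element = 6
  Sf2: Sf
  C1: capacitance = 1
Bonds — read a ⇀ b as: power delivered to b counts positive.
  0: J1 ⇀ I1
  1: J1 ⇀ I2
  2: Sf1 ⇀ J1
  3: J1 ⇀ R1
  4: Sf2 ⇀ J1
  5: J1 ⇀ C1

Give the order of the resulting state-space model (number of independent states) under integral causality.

3  (C1, I1, I2 all integral)

#2 →Sf1  (Sf1: flow source, stroke at near end)
#4 →Sf2  (Sf2: flow source, stroke at near end)
#0 →I1  (I1: I, integral causality)
#1 →I2  (I2 outputs flow p/I2)
#5 →J1  (C1 integral (e out))
#3 →R1  (J1: bond 5 brought effort, rest push out)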